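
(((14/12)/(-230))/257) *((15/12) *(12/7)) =-1/23644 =-0.00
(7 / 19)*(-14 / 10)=-49 / 95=-0.52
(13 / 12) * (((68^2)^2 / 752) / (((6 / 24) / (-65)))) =-1129203920 / 141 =-8008538.44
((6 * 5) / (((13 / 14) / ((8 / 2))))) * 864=1451520 / 13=111655.38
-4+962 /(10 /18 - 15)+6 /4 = -691 /10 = -69.10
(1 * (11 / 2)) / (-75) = -11 / 150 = -0.07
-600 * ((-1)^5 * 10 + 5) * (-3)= -9000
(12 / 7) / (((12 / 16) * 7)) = 16 / 49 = 0.33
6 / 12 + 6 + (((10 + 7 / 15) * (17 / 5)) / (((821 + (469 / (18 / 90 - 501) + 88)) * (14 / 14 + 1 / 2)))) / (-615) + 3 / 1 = 5978054030171 / 629271659250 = 9.50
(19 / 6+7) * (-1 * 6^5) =-79056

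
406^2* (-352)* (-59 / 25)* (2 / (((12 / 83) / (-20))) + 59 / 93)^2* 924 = 231612384352137051648 / 24025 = 9640473854407369.48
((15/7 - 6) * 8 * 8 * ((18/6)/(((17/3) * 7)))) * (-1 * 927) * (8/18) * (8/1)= 51259392/833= 61535.88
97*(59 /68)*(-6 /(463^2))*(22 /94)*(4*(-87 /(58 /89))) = 50425353 /171280831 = 0.29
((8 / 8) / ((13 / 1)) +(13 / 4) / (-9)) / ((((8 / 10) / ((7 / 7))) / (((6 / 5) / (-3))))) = 133 / 936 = 0.14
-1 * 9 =-9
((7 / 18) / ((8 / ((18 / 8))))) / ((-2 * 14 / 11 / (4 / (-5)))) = 11 / 320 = 0.03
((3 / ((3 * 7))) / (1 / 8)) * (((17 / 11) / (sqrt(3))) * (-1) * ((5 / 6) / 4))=-85 * sqrt(3) / 693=-0.21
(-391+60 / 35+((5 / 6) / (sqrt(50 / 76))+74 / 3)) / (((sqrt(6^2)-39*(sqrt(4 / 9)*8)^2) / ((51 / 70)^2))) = 19915857 / 113533000-2601*sqrt(38) / 32438000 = 0.17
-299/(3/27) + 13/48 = -129155/48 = -2690.73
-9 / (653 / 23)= -207 / 653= -0.32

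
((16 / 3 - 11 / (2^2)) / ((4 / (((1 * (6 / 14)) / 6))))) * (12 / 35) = 31 / 1960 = 0.02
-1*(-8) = 8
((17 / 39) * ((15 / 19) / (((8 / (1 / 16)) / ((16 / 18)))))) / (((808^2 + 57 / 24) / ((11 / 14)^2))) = 10285 / 4551345640296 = 0.00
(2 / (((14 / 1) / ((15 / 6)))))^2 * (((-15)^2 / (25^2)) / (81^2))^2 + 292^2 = 222032648577601 / 2604060900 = 85264.00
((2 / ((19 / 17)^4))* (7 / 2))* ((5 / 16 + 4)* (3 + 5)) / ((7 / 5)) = 110.55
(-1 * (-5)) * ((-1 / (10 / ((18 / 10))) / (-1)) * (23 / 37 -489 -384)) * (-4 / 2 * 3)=871506 / 185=4710.84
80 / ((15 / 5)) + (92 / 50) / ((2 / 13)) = 2897 / 75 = 38.63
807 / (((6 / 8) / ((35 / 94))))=18830 / 47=400.64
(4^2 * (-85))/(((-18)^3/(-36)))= -680/81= -8.40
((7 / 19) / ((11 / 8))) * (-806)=-45136 / 209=-215.96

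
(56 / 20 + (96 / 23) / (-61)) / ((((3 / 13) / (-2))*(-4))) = 124553 / 21045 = 5.92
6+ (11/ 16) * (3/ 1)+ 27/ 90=669/ 80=8.36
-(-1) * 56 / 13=4.31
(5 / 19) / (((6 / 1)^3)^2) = 5 / 886464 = 0.00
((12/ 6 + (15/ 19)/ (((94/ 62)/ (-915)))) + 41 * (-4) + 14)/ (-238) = 557639/ 212534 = 2.62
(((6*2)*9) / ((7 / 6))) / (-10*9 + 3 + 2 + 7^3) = 108 / 301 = 0.36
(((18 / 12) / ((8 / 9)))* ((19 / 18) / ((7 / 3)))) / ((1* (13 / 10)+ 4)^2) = 4275 / 157304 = 0.03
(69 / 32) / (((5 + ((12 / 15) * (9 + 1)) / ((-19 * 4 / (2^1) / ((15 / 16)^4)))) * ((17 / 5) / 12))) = 8054784 / 5119907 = 1.57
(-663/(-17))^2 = 1521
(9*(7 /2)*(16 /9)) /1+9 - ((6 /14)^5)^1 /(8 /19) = 8735023 /134456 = 64.97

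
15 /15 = 1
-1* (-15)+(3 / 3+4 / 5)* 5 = 24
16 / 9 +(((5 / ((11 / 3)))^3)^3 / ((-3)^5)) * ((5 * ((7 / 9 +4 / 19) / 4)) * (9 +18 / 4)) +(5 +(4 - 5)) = 15027814252789 / 3225672441288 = 4.66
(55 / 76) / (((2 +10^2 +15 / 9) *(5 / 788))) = 6501 / 5909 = 1.10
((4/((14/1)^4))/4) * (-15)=-15/38416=-0.00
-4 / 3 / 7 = -4 / 21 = -0.19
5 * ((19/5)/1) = 19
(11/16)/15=11/240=0.05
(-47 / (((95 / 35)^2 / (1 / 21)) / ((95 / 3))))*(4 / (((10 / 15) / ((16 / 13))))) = -52640 / 741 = -71.04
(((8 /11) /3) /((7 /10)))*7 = 80 /33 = 2.42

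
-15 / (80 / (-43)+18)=-645 / 694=-0.93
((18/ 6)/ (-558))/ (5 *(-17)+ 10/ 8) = 2/ 31155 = 0.00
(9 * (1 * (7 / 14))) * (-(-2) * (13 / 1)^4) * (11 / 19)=2827539 / 19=148817.84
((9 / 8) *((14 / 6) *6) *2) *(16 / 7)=72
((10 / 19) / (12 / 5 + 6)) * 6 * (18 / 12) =75 / 133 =0.56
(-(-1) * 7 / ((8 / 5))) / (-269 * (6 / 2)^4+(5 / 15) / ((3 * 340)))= -26775 / 133348678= -0.00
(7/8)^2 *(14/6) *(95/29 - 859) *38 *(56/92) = -23585023/667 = -35359.85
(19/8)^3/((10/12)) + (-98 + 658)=737377/1280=576.08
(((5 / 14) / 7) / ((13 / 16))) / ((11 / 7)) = 40 / 1001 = 0.04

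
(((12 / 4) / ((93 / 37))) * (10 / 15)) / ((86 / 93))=37 / 43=0.86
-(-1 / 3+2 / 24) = 1 / 4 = 0.25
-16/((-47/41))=656/47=13.96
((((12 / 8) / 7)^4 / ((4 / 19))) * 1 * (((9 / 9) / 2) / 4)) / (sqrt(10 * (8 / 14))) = 1539 * sqrt(70) / 24586240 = 0.00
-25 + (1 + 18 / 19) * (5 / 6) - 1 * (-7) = -1867 / 114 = -16.38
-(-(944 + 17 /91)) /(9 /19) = 1632499 /819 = 1993.28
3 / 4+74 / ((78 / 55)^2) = 228413 / 6084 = 37.54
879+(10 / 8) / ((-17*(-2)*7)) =836813 / 952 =879.01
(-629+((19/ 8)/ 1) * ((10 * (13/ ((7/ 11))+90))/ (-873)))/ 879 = -15448711/ 21486276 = -0.72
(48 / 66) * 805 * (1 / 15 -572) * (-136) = 45538371.88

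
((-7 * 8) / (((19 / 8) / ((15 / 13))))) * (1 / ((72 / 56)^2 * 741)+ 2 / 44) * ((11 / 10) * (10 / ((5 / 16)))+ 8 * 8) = -124.88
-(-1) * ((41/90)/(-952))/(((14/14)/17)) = -41/5040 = -0.01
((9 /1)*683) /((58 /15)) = 92205 /58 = 1589.74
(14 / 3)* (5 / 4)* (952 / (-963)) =-16660 / 2889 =-5.77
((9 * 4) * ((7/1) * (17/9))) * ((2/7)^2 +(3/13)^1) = 13532/91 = 148.70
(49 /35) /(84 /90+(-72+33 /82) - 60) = -0.01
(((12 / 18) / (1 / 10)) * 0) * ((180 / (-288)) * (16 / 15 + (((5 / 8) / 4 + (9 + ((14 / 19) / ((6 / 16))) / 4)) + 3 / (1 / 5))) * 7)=0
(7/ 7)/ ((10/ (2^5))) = 16/ 5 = 3.20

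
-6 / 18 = -1 / 3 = -0.33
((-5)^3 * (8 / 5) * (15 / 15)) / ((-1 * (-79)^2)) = 200 / 6241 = 0.03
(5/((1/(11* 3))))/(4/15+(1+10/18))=90.55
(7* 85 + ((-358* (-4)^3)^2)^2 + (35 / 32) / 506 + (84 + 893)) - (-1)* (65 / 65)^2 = 4462235609830298788963 / 16192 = 275582732820547109.00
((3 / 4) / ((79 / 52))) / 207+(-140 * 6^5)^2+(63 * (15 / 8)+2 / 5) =258407282320627711 / 218040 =1185137049718.53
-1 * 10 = -10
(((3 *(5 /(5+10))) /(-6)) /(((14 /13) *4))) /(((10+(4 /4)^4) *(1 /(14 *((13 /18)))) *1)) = -169 /4752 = -0.04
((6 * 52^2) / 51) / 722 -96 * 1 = -586448 / 6137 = -95.56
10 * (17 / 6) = 85 / 3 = 28.33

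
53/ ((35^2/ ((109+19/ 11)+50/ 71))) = 4612484/ 956725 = 4.82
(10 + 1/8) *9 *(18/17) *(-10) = -32805/34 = -964.85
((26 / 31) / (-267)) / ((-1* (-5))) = -26 / 41385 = -0.00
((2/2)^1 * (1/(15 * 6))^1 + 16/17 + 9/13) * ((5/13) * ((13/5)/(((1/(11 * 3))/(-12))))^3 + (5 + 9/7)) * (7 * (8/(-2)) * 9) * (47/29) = 225887381219153192/801125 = 281962716453.93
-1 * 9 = -9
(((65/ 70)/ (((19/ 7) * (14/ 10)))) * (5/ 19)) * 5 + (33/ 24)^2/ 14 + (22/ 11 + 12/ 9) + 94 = 94892195/ 970368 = 97.79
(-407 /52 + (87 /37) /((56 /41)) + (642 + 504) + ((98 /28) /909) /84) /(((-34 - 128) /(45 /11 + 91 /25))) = -44502686071061 /818099181900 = -54.40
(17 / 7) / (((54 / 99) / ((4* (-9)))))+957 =5577 / 7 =796.71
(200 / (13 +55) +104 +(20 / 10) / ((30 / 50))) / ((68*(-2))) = -703 / 867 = -0.81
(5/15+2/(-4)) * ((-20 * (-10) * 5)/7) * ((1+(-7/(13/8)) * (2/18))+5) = -323000/2457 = -131.46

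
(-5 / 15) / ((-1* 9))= 1 / 27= 0.04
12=12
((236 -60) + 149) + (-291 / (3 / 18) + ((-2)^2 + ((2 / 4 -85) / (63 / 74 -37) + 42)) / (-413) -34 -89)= -1705901903 / 1104775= -1544.12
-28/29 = -0.97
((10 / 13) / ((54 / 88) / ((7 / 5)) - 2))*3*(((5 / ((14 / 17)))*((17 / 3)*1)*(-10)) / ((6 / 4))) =6358000 / 18759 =338.93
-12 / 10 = -6 / 5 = -1.20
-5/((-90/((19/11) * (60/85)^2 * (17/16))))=19/374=0.05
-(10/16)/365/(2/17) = -17/1168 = -0.01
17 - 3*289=-850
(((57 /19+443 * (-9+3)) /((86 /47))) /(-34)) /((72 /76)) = 45.05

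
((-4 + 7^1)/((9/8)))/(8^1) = 1/3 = 0.33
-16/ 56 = -0.29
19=19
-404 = -404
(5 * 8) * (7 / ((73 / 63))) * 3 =52920 / 73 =724.93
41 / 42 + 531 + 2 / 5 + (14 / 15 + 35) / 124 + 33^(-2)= 2517522233 / 4726260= 532.67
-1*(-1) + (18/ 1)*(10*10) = 1801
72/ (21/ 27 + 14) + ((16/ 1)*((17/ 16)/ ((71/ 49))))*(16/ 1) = 1818632/ 9443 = 192.59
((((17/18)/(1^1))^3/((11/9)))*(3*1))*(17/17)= 4913/2376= 2.07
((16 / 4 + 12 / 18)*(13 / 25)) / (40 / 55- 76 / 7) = -539 / 2250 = -0.24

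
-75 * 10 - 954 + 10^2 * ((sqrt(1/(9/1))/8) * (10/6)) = -30547/18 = -1697.06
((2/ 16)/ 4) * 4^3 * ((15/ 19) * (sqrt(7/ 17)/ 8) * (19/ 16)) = 15 * sqrt(119)/ 1088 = 0.15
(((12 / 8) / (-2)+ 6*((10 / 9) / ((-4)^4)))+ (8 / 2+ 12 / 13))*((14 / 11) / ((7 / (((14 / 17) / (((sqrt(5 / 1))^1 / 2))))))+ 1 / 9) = 10481 / 22464+ 73367*sqrt(5) / 291720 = 1.03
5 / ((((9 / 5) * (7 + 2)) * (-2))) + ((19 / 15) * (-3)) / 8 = -2039 / 3240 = -0.63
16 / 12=4 / 3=1.33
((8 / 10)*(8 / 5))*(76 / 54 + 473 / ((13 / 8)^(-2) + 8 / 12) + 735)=272206192 / 178875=1521.77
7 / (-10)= -7 / 10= -0.70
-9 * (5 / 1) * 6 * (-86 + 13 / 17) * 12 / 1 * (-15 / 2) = -2071217.65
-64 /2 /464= -2 /29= -0.07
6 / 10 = 3 / 5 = 0.60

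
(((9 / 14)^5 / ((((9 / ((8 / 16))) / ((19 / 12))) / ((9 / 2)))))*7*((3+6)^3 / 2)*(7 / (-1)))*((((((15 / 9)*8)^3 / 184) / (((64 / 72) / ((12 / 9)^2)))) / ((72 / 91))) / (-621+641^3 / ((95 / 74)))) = -0.00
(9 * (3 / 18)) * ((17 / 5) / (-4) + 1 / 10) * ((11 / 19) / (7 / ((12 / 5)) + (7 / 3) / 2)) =-297 / 1862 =-0.16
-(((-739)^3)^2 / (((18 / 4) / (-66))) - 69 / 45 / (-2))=2388900449345366893.90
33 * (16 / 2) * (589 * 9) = 1399464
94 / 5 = 18.80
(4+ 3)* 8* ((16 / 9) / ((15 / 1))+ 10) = 76496 / 135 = 566.64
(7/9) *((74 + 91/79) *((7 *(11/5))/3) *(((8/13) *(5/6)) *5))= 21333620/27729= 769.36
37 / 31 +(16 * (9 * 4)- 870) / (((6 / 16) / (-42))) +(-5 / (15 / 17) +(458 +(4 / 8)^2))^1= 12418021 / 372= 33381.78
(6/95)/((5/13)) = 78/475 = 0.16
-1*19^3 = -6859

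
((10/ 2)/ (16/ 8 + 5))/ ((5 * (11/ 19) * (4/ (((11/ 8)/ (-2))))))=-19/ 448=-0.04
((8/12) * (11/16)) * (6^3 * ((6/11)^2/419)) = 324/4609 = 0.07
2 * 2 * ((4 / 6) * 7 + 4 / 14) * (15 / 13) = 160 / 7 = 22.86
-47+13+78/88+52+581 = 26395/44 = 599.89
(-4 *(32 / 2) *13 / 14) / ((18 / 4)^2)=-1664 / 567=-2.93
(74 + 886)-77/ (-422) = 405197/ 422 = 960.18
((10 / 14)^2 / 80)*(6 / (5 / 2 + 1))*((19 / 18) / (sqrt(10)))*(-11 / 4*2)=-209*sqrt(10) / 32928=-0.02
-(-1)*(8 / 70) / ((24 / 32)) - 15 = -1559 / 105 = -14.85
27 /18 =3 /2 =1.50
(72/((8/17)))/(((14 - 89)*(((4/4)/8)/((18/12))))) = -612/25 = -24.48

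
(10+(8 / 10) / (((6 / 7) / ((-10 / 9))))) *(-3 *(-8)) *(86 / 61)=166496 / 549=303.27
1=1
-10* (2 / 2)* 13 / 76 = -65 / 38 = -1.71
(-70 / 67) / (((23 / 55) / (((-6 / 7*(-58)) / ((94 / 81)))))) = -7751700 / 72427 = -107.03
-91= -91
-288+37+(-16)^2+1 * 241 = 246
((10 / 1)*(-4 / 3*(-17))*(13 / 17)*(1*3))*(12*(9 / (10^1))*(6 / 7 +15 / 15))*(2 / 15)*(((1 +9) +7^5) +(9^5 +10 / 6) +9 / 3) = 527539584 / 5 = 105507916.80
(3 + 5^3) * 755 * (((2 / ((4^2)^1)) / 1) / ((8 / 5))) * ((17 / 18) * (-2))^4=630583550 / 6561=96110.89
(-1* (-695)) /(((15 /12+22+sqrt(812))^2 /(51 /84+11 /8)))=3338989890 /132031543-229583520* sqrt(203) /132031543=0.51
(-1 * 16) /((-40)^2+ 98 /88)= -704 /70449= -0.01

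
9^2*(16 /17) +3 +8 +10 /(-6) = 4364 /51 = 85.57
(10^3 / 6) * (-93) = -15500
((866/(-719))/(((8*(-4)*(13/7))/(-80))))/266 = -2165/355186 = -0.01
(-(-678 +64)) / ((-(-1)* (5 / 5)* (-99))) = -614 / 99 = -6.20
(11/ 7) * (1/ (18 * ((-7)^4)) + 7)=3327797/ 302526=11.00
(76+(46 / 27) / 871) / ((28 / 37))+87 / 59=101.91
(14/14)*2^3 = 8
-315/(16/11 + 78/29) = -76.01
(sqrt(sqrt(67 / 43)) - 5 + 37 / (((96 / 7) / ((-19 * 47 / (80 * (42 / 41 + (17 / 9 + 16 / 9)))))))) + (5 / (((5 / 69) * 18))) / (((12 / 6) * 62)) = -1564511411 / 137372160 + 43^(3 / 4) * 67^(1 / 4) / 43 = -10.27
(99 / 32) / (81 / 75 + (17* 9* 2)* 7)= 275 / 190496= 0.00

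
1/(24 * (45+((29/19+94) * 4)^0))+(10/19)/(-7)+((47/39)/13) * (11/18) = -3937523/223331472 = -0.02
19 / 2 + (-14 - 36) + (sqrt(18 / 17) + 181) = 3 * sqrt(34) / 17 + 281 / 2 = 141.53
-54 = -54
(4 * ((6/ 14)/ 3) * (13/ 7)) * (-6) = -312/ 49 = -6.37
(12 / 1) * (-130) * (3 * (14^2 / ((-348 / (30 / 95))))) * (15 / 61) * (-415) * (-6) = 17130204000 / 33611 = 509660.65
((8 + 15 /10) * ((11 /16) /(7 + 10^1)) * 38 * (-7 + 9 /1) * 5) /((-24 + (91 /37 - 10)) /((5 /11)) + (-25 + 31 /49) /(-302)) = -27177821825 /12902390448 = -2.11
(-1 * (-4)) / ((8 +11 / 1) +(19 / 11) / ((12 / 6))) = 88 / 437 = 0.20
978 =978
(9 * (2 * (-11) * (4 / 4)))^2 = 39204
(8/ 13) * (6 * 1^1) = 48/ 13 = 3.69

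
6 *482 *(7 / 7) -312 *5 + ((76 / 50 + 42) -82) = 32338 / 25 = 1293.52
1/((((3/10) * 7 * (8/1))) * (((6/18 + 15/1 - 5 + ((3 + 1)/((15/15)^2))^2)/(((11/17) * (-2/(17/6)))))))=-165/159817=-0.00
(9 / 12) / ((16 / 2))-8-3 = -349 / 32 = -10.91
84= 84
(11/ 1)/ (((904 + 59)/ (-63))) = -77/ 107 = -0.72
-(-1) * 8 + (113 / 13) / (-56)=5711 / 728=7.84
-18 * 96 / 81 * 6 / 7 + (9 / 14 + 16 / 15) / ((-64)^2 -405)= -14173081 / 775110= -18.29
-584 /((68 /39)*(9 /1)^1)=-1898 /51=-37.22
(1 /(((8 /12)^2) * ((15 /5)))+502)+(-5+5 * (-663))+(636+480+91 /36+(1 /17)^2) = -8836735 /5202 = -1698.72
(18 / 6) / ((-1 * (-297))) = 1 / 99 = 0.01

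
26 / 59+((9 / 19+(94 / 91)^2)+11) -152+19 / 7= -1265313243 / 9283001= -136.30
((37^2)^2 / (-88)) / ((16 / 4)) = -1874161 / 352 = -5324.32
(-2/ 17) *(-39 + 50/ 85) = 1306/ 289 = 4.52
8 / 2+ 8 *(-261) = -2084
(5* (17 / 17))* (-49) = -245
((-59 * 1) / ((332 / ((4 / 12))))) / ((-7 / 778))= 22951 / 3486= 6.58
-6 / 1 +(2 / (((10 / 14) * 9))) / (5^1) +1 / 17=-22487 / 3825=-5.88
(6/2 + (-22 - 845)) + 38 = -826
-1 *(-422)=422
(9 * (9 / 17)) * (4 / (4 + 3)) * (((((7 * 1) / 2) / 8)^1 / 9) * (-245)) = -2205 / 68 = -32.43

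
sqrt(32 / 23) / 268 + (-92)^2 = sqrt(46) / 1541 + 8464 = 8464.00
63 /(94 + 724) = 63 /818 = 0.08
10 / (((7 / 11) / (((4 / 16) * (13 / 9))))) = 715 / 126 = 5.67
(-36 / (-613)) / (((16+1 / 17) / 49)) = 1428 / 7969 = 0.18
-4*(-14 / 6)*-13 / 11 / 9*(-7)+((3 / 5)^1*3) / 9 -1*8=1157 / 1485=0.78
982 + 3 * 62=1168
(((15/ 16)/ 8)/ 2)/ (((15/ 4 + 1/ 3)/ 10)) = 225/ 1568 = 0.14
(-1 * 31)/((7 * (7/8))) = -248/49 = -5.06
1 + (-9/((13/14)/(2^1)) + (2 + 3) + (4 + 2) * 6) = 294/13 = 22.62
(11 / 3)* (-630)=-2310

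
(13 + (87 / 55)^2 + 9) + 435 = 459.50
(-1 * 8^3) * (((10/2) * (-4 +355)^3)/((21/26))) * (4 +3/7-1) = -23026326036480/49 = -469925021152.65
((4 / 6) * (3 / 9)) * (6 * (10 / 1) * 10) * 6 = 800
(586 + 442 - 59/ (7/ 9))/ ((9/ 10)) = 66650/ 63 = 1057.94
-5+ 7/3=-8/3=-2.67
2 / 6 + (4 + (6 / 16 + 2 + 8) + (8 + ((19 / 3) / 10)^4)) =18524071 / 810000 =22.87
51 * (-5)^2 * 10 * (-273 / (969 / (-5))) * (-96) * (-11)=360360000 / 19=18966315.79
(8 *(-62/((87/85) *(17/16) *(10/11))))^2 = 1905147904/7569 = 251704.04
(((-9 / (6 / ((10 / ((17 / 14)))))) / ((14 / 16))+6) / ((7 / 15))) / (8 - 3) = -414 / 119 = -3.48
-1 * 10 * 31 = -310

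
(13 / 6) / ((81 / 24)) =52 / 81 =0.64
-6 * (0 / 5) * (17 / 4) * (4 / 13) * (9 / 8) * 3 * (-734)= 0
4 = 4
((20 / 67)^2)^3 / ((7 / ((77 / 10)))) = 70400000 / 90458382169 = 0.00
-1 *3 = -3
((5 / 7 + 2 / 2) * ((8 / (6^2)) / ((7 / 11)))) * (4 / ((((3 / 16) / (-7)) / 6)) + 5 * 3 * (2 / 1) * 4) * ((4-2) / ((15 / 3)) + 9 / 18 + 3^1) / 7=-443872 / 1715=-258.82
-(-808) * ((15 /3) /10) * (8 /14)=1616 /7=230.86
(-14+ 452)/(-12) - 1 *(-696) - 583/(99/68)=4663/18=259.06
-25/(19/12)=-300/19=-15.79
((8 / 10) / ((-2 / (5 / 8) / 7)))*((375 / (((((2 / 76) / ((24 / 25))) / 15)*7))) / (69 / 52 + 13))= -533520 / 149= -3580.67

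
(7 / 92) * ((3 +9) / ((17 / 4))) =84 / 391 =0.21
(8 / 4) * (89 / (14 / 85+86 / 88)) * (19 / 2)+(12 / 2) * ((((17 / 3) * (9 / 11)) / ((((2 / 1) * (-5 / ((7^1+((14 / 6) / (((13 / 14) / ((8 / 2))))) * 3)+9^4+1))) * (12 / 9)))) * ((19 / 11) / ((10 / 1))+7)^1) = -1080200282989 / 11104600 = -97275.03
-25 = -25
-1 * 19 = -19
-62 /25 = -2.48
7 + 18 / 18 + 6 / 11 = 94 / 11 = 8.55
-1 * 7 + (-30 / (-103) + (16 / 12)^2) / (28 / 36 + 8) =-55041 / 8137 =-6.76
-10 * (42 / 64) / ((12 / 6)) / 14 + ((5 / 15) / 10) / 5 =-1093 / 4800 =-0.23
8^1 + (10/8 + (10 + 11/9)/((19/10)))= 10367/684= 15.16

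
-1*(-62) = 62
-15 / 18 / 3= -0.28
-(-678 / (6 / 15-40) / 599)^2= -319225 / 390734289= -0.00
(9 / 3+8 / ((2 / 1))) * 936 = 6552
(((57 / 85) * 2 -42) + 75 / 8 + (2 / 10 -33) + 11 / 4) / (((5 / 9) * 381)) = -0.29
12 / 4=3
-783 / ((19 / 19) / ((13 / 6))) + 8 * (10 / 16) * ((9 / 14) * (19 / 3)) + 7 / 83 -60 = -1008650 / 581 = -1736.06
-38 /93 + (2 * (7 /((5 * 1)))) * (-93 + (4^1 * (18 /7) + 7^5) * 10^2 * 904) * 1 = 1979407861124 /465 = 4256791099.19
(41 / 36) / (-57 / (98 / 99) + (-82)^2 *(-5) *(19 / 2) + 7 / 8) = -4018 / 1127007981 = -0.00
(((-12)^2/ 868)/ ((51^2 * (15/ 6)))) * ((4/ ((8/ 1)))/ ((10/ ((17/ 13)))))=2/ 1198925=0.00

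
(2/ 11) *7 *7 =98/ 11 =8.91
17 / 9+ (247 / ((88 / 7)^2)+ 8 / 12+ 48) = 3632447 / 69696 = 52.12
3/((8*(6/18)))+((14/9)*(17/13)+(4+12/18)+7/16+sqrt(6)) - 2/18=sqrt(6)+5087/624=10.60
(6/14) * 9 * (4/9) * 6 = 72/7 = 10.29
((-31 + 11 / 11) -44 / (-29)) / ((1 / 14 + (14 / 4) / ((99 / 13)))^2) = -198342837 / 1963648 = -101.01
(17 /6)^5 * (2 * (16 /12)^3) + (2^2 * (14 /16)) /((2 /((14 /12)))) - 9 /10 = 227476739 /262440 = 866.78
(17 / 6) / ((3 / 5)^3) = 13.12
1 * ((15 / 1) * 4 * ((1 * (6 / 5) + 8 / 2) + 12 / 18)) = 352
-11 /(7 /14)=-22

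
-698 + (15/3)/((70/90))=-4841/7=-691.57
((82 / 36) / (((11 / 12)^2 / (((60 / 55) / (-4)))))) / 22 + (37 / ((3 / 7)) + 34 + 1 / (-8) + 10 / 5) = 42930245 / 351384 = 122.17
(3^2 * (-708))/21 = -303.43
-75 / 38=-1.97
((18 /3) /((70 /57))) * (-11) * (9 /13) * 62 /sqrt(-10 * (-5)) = -326.23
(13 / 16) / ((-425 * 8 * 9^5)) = -13 / 3212265600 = -0.00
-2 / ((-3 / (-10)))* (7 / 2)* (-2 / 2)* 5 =350 / 3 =116.67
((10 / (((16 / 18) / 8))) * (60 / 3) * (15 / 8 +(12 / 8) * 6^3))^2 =344070230625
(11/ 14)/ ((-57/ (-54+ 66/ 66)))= 0.73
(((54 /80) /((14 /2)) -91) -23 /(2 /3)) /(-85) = 35113 /23800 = 1.48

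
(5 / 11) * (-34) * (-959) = 163030 / 11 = 14820.91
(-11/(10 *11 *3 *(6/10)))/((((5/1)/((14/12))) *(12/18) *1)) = -0.02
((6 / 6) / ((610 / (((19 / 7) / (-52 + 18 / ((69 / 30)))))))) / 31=-437 / 134487920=-0.00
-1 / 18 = -0.06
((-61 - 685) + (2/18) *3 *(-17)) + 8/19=-42821/57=-751.25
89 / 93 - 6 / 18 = 58 / 93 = 0.62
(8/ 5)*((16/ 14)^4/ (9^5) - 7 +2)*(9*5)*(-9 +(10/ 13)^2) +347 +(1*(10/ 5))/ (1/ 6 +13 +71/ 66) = 43080357812978/ 12767935635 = 3374.11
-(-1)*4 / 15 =4 / 15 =0.27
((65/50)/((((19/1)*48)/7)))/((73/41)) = 3731/665760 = 0.01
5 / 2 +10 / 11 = 75 / 22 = 3.41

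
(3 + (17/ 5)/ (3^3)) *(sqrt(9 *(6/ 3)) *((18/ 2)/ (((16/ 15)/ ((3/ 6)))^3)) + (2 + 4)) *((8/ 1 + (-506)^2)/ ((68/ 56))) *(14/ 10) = 89344313415 *sqrt(2)/ 34816 + 7059303776/ 1275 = 9165843.14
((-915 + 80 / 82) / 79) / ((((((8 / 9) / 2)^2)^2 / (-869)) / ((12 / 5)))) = 1622764935 / 2624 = 618431.76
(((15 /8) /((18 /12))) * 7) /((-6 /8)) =-35 /3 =-11.67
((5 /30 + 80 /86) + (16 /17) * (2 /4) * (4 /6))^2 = 38278969 /19236996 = 1.99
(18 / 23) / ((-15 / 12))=-72 / 115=-0.63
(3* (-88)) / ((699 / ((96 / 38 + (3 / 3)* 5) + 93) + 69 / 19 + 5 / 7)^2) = -2.07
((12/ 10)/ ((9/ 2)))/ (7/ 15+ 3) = 1/ 13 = 0.08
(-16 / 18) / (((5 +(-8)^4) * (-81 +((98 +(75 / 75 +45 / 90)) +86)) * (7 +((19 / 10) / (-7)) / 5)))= -5600 / 18752687811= -0.00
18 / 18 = 1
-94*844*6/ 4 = -119004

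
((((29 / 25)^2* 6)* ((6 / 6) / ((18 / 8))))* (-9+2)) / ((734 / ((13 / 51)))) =-306124 / 35094375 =-0.01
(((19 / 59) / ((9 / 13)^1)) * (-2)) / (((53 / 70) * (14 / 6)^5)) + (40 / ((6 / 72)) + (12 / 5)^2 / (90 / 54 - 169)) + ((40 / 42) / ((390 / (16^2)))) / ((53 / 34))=2647746434657756 / 5512132305225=480.35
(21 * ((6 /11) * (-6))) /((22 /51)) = -159.32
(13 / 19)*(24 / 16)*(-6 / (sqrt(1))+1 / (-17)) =-4017 / 646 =-6.22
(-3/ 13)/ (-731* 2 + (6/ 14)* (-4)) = 21/ 133198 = 0.00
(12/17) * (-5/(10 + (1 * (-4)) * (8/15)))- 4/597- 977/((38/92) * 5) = -26936768012/56885145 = -473.53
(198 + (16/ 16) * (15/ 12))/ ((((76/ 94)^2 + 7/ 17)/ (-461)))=-13797610601/ 160044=-86211.36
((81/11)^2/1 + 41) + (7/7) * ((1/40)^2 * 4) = 4608921/48400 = 95.23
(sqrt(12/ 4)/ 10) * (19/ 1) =19 * sqrt(3)/ 10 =3.29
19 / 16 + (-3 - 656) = -10525 / 16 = -657.81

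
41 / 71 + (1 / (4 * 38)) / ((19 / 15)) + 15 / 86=6675199 / 8817064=0.76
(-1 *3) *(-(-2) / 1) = -6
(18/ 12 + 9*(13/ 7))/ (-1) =-255/ 14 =-18.21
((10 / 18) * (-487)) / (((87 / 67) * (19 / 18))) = -197.39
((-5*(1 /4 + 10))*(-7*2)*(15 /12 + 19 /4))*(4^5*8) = 35266560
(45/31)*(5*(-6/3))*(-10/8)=18.15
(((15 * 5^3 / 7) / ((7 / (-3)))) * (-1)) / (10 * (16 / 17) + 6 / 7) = 95625 / 8554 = 11.18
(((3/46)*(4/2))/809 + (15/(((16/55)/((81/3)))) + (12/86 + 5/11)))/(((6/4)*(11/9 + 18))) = 588385281903/12180737624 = 48.30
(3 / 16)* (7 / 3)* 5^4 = 4375 / 16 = 273.44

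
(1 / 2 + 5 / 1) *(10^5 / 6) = 275000 / 3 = 91666.67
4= 4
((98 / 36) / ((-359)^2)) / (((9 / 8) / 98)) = 19208 / 10439361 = 0.00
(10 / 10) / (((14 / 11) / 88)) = 484 / 7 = 69.14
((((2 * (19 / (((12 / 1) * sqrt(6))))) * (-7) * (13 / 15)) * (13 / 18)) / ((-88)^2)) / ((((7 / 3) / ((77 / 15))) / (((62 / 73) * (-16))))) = 0.02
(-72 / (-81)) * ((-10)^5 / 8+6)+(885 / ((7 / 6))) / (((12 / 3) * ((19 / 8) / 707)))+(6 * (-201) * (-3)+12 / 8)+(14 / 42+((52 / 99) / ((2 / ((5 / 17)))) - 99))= 1041785441 / 21318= 48868.82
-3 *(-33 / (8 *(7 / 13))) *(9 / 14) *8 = 11583 / 98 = 118.19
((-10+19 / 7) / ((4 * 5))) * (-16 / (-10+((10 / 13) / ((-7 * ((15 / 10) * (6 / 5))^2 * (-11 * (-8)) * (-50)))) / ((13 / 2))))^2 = -0.93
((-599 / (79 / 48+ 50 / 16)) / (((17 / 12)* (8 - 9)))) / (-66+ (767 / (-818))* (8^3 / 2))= -70557408 / 243643405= -0.29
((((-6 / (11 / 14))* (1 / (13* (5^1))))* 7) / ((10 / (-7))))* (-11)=-2058 / 325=-6.33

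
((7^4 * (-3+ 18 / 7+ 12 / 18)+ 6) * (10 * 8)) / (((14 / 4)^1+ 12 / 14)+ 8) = 1940960 / 519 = 3739.81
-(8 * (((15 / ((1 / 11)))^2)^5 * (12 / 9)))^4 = -647847314674286482138172817624130430752251671011440298705301284790039062500000000000000000000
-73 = -73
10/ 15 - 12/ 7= -22/ 21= -1.05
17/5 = 3.40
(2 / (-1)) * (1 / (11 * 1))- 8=-90 / 11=-8.18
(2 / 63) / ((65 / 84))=8 / 195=0.04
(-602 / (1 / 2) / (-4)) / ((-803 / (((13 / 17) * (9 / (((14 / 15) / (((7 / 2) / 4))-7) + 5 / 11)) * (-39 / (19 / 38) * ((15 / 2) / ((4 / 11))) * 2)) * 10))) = -16996604625 / 1121864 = -15150.33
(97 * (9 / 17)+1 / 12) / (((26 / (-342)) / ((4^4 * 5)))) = -191392320 / 221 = -866028.60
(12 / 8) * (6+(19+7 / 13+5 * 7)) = 2361 / 26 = 90.81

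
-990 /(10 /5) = -495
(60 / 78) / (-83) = -10 / 1079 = -0.01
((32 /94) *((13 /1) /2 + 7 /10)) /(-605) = -576 /142175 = -0.00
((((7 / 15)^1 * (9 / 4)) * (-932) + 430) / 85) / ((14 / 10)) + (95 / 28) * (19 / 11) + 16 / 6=307639 / 78540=3.92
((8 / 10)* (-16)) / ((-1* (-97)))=-64 / 485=-0.13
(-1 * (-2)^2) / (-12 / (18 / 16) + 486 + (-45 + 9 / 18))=-24 / 2585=-0.01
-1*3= -3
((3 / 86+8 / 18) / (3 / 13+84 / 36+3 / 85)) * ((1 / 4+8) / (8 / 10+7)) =247775 / 1270392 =0.20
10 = 10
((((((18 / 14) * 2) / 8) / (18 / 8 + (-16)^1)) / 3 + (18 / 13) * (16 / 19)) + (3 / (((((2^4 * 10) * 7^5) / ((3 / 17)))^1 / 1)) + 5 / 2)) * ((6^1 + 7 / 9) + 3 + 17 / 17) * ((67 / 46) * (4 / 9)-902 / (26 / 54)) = -73836.91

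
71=71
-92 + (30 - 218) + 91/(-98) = -3933/14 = -280.93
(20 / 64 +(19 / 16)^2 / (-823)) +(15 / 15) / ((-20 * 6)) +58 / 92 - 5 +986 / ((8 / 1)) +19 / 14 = 61332156329 / 508811520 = 120.54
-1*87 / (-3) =29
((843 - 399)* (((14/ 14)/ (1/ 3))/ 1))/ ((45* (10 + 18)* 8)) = 37/ 280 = 0.13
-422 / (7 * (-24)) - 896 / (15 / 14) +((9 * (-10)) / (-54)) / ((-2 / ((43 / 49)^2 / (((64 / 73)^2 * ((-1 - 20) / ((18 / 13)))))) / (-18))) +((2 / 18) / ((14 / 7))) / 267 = -4487881121434267 / 5376346859520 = -834.75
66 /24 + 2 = 19 /4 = 4.75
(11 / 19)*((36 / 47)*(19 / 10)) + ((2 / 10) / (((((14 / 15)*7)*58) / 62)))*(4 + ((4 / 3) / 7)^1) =2290046 / 2337545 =0.98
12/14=6/7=0.86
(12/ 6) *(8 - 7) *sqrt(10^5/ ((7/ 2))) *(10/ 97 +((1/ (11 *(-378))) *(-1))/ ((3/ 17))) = 25277800 *sqrt(35)/ 4234923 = 35.31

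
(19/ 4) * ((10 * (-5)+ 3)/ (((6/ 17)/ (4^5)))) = -1943168/ 3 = -647722.67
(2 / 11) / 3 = 2 / 33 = 0.06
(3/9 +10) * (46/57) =1426/171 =8.34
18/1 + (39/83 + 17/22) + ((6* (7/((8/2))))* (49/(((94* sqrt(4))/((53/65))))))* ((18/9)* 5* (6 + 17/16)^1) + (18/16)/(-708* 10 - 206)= 23000156509063/130062211136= 176.84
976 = 976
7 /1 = 7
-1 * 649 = -649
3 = 3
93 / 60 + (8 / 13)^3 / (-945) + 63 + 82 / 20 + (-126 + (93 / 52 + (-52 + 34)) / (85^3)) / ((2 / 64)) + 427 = -3607148361010591 / 1020019864500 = -3536.35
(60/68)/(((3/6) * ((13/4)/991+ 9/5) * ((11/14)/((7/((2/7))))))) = 203947800/6683567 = 30.51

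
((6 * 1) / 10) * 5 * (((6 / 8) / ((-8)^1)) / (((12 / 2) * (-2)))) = 3 / 128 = 0.02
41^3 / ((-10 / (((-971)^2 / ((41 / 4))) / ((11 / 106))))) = -6109129688.22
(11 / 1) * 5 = 55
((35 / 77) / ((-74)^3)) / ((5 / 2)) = -1 / 2228732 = -0.00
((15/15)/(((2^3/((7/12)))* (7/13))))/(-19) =-13/1824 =-0.01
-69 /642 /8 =-23 /1712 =-0.01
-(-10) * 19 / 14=95 / 7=13.57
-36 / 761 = -0.05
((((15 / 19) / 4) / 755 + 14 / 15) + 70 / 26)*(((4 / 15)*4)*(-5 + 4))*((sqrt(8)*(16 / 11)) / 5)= -94418816*sqrt(2) / 41959125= -3.18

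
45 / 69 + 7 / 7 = 38 / 23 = 1.65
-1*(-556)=556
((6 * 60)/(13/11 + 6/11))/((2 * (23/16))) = 31680/437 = 72.49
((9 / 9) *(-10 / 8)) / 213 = -5 / 852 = -0.01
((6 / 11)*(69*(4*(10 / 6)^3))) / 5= 4600 / 33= 139.39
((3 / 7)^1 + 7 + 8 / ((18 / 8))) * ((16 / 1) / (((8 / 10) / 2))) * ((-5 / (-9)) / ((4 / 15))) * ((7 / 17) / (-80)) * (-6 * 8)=34600 / 153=226.14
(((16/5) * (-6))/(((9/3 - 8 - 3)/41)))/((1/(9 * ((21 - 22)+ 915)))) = 4047192/5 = 809438.40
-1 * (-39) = 39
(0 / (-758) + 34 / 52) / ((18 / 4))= 17 / 117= 0.15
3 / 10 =0.30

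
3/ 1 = 3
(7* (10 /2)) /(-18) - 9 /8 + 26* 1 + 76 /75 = 43099 /1800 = 23.94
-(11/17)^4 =-14641/83521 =-0.18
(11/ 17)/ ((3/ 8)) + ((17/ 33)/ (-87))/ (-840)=70741729/ 40997880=1.73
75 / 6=25 / 2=12.50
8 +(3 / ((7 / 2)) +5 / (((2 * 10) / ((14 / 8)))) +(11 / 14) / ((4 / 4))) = 1129 / 112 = 10.08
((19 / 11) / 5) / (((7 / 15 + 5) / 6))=171 / 451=0.38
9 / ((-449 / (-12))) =108 / 449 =0.24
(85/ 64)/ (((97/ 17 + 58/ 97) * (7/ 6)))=28033/ 155232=0.18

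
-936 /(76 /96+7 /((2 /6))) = -22464 /523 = -42.95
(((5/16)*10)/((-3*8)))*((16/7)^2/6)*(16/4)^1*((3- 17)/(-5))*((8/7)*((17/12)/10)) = -272/1323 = -0.21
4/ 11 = 0.36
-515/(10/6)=-309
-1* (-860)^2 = -739600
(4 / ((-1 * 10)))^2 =4 / 25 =0.16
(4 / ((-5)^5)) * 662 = -2648 / 3125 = -0.85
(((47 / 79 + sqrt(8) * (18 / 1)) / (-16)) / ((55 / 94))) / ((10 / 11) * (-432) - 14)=2209 / 14137840 + 423 * sqrt(2) / 44740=0.01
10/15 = 2/3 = 0.67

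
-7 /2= -3.50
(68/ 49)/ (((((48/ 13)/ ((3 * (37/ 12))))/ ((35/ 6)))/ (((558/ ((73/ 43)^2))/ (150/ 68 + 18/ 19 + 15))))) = 756946402745/ 3499618248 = 216.29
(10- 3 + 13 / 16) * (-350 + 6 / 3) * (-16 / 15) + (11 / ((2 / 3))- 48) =2868.50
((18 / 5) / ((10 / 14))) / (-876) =-21 / 3650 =-0.01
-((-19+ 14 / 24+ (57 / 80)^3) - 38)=86100421 / 1536000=56.05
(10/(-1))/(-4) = 5/2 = 2.50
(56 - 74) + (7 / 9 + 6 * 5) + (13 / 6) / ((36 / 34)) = 1601 / 108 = 14.82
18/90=1/5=0.20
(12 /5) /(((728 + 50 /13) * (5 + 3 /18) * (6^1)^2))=13 /737335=0.00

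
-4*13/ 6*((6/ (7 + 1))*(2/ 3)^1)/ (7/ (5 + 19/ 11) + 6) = -962/ 1563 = -0.62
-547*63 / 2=-34461 / 2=-17230.50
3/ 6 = 1/ 2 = 0.50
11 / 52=0.21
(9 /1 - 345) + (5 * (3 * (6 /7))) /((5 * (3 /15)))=-2262 /7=-323.14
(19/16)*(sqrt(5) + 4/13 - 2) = -209/104 + 19*sqrt(5)/16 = 0.65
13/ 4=3.25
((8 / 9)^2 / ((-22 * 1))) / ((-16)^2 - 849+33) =2 / 31185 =0.00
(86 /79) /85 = 86 /6715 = 0.01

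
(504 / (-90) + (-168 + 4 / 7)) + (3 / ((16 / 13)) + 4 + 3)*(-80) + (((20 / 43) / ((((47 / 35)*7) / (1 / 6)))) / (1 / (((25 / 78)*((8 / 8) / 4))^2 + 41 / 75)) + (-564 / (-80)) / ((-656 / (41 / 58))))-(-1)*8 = -1102289173241897 / 1198099244160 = -920.03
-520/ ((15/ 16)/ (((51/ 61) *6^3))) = -6110208/ 61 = -100167.34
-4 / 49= -0.08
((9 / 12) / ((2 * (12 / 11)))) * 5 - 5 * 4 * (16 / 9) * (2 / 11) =-15035 / 3168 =-4.75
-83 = -83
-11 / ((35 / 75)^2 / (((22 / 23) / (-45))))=1210 / 1127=1.07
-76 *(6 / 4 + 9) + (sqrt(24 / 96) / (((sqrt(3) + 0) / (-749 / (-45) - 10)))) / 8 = -798 + 299 *sqrt(3) / 2160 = -797.76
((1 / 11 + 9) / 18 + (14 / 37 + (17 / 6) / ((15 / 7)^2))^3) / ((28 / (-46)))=-47022899527637333 / 19192307730750000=-2.45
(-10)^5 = -100000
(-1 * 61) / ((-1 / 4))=244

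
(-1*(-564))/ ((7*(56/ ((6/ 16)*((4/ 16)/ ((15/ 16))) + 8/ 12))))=1081/ 980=1.10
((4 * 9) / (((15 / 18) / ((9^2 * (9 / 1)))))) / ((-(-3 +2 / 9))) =1417176 / 125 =11337.41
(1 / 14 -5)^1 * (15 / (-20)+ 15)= -3933 / 56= -70.23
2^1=2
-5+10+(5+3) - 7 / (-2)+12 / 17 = 585 / 34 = 17.21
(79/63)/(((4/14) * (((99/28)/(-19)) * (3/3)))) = -21014/891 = -23.58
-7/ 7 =-1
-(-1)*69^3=328509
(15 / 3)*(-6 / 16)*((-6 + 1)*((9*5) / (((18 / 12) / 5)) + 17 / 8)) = 1426.17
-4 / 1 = -4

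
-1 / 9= -0.11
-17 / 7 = -2.43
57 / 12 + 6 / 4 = 25 / 4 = 6.25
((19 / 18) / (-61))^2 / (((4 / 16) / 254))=91694 / 301401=0.30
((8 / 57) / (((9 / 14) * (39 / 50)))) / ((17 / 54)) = 11200 / 12597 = 0.89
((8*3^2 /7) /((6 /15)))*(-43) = -1105.71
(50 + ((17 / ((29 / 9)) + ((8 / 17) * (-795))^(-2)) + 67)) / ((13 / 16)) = 143434289981 / 953093700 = 150.49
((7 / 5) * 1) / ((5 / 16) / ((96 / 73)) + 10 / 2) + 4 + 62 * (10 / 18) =14014618 / 362025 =38.71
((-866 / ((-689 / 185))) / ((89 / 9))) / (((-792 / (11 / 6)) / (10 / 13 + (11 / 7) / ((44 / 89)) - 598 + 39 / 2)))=16752919385 / 535700256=31.27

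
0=0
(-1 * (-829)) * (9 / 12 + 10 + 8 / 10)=191499 / 20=9574.95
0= 0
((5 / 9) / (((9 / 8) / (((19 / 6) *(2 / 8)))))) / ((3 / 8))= 760 / 729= 1.04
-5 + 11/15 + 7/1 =41/15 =2.73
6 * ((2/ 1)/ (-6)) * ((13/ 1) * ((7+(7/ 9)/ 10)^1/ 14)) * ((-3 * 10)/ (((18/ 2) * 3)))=14.60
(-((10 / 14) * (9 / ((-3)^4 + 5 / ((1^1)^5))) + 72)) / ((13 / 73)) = -3167397 / 7826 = -404.73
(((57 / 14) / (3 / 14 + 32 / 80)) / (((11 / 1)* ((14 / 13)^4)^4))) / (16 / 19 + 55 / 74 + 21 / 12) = 133319544732895997043555 / 2415495630015891365347328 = 0.06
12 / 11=1.09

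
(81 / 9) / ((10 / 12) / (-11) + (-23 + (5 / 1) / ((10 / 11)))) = -297 / 580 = -0.51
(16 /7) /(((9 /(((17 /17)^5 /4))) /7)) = 4 /9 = 0.44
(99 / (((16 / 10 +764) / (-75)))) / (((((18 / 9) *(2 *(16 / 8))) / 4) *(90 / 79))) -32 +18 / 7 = -109409 / 3248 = -33.69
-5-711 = -716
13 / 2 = 6.50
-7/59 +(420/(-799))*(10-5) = -129493/47141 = -2.75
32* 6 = 192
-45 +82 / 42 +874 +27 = 18017 / 21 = 857.95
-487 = -487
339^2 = 114921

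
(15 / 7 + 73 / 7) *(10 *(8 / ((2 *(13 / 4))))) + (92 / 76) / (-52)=1069919 / 6916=154.70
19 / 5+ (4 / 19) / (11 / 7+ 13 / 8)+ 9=218784 / 17005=12.87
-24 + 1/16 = -383/16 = -23.94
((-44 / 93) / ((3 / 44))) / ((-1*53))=1936 / 14787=0.13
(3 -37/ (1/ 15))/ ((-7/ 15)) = 8280/ 7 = 1182.86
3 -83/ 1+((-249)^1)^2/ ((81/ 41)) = 281729/ 9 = 31303.22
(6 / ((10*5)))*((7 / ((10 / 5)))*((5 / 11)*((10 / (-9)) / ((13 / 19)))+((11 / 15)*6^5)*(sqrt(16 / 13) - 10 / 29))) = -256961033 / 311025+1197504*sqrt(13) / 1625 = 1830.85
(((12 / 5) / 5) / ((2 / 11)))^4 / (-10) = -9487368 / 1953125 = -4.86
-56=-56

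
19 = 19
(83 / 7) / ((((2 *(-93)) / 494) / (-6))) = 41002 / 217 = 188.95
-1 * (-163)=163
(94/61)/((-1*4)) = -47/122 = -0.39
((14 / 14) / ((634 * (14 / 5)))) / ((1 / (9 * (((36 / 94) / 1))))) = 405 / 208586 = 0.00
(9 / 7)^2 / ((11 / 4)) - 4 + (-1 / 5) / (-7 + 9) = -18859 / 5390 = -3.50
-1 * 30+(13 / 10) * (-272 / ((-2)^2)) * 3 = -1476 / 5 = -295.20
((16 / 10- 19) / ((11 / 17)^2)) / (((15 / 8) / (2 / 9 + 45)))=-2480776 / 2475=-1002.33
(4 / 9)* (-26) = -104 / 9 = -11.56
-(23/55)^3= -12167/166375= -0.07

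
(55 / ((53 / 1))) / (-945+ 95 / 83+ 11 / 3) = -13695 / 12407671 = -0.00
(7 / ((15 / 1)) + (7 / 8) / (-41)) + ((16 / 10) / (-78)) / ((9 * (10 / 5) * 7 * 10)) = 8971817 / 20147400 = 0.45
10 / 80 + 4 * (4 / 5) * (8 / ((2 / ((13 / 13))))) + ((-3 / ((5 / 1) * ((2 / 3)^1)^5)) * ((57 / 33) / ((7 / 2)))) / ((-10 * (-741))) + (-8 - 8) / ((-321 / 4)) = 3373632337 / 257056800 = 13.12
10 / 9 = 1.11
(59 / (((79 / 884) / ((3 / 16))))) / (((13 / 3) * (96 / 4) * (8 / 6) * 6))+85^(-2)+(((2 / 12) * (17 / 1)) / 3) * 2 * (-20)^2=993800962241 / 1315065600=755.70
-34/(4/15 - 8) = 255/58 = 4.40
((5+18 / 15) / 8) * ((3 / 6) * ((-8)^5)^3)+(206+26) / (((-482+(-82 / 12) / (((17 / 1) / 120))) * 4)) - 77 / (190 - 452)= -80497124235340112043 / 5904170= -13633944184422.22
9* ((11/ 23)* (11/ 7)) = 1089/ 161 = 6.76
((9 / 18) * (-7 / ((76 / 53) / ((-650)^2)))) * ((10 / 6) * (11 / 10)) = -431055625 / 228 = -1890594.85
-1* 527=-527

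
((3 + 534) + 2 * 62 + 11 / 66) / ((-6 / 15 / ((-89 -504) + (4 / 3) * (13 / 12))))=977792.04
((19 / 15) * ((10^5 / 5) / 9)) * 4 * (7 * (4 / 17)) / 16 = 532000 / 459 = 1159.04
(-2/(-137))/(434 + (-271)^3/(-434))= 868/2752448779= 0.00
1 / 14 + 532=7449 / 14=532.07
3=3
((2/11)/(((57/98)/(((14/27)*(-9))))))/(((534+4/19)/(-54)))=1176/7975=0.15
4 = 4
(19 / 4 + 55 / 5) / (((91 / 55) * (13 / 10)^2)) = 12375 / 2197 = 5.63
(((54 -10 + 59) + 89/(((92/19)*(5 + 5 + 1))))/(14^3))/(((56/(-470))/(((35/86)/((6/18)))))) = -373392675/955263232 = -0.39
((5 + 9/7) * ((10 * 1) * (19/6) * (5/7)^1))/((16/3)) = 5225/196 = 26.66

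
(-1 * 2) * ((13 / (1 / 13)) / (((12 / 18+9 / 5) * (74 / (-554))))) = 1404390 / 1369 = 1025.85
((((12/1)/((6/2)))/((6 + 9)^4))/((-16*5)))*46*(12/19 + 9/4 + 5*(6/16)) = -5543/25650000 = -0.00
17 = 17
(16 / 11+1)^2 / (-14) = -729 / 1694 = -0.43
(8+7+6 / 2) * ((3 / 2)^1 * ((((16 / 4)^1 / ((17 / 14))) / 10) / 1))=756 / 85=8.89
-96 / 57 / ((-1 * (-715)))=-32 / 13585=-0.00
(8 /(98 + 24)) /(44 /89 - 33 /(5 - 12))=2492 /197945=0.01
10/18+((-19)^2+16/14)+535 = 897.70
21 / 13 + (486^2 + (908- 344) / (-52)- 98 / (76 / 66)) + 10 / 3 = 174953803 / 741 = 236105.00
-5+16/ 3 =1/ 3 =0.33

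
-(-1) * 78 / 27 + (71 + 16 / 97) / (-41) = 41275 / 35793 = 1.15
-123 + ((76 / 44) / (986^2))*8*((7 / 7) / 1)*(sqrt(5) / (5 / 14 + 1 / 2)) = -123 + 133*sqrt(5) / 8020617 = -123.00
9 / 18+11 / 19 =41 / 38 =1.08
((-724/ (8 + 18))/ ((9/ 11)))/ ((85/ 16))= -63712/ 9945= -6.41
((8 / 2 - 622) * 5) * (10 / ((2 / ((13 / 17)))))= -200850 / 17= -11814.71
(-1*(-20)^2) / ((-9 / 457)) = 182800 / 9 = 20311.11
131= 131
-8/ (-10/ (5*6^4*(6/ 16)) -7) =972/ 851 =1.14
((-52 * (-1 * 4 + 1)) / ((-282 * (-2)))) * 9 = 117 / 47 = 2.49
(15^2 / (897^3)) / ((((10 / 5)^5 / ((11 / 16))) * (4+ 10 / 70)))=1925 / 1190701165056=0.00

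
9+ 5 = 14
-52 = -52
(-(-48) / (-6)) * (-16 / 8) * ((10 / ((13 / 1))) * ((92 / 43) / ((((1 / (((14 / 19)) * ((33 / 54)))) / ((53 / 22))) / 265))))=723598400 / 95589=7569.89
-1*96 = -96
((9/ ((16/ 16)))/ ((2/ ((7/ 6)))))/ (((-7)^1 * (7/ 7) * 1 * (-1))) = 3/ 4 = 0.75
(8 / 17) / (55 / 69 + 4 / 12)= 92 / 221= 0.42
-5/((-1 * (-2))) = -5/2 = -2.50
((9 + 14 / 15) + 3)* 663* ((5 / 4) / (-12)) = -21437 / 24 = -893.21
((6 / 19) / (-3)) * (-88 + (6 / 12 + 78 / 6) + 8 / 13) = 1921 / 247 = 7.78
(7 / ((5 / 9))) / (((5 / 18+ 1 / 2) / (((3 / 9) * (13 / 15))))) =117 / 25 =4.68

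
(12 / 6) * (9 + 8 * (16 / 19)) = 598 / 19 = 31.47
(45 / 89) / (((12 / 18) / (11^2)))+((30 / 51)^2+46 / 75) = 357762457 / 3858150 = 92.73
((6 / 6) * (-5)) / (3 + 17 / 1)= -1 / 4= -0.25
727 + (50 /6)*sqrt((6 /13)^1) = 25*sqrt(78) /39 + 727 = 732.66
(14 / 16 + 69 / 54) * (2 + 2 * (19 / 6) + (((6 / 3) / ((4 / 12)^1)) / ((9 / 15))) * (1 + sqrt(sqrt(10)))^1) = 775 * 10^(1 / 4) / 36 + 8525 / 216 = 77.75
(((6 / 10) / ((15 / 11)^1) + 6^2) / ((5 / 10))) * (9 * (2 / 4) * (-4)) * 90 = -590328 / 5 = -118065.60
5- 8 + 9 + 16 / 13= 94 / 13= 7.23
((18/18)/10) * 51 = 51/10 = 5.10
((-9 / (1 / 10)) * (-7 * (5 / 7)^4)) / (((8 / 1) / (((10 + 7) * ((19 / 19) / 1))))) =478125 / 1372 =348.49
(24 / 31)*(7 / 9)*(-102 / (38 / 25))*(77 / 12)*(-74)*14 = 474643400 / 1767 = 268615.39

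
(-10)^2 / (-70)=-10 / 7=-1.43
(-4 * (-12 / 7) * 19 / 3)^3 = 28094464 / 343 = 81908.06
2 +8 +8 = 18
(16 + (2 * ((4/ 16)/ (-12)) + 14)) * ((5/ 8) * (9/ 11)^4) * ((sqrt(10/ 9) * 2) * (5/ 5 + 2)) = 53.07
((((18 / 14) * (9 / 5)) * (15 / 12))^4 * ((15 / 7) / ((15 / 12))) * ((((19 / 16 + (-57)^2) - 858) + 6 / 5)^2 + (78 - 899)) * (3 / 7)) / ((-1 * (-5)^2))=-14201242611962156649 / 1204725760000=-11787946.34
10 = 10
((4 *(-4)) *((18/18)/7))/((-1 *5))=16/35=0.46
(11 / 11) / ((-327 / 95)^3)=-857375 / 34965783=-0.02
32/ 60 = 0.53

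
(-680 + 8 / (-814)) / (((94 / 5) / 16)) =-11070560 / 19129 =-578.73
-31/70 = -0.44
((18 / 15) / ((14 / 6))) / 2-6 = -201 / 35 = -5.74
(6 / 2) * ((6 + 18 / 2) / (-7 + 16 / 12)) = -135 / 17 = -7.94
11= 11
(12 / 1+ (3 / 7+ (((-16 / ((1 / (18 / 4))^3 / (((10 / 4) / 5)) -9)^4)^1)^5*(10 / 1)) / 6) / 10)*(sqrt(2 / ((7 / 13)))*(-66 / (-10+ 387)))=-51841290597573801396410696780368559757888495031940990479632836319701061509031*sqrt(182) / 172124116828243652449079301999044162527684796548072922327866943454742431640625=-4.06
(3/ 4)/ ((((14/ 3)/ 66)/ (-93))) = -27621/ 28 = -986.46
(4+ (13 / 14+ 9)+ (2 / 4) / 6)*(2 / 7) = 1177 / 294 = 4.00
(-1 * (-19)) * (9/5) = 171/5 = 34.20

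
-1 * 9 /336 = -3 /112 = -0.03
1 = 1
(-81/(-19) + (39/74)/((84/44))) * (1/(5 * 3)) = 8935/29526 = 0.30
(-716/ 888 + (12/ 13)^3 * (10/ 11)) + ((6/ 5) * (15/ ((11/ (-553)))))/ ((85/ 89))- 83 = -42725336489/ 41457390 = -1030.58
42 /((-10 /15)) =-63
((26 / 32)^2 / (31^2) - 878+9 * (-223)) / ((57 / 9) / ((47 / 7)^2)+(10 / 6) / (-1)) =4703552952357 / 2488205824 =1890.34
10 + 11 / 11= 11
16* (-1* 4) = -64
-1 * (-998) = 998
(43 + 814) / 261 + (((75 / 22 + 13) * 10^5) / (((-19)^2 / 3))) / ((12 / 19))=61996927 / 2871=21594.19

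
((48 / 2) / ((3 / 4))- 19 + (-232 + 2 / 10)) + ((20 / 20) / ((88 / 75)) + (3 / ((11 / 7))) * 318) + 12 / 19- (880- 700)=1753717 / 8360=209.77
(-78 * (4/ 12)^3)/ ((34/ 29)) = -2.46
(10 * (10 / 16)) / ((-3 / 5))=-125 / 12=-10.42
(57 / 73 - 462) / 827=-33669 / 60371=-0.56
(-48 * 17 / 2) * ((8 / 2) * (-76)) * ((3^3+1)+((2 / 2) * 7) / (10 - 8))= 3907008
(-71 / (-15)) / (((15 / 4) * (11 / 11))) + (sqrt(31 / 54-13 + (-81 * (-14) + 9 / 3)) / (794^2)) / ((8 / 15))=5 * sqrt(364362) / 30260928 + 284 / 225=1.26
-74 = -74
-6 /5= -1.20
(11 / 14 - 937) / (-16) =58.51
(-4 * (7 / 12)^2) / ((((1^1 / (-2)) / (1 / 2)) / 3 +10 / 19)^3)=-1008273 / 5324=-189.38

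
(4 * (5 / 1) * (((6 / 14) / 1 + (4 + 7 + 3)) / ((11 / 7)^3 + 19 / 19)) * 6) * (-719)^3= -36790367041820 / 279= -131865114845.23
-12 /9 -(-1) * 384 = 382.67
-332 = -332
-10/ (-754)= 5/ 377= 0.01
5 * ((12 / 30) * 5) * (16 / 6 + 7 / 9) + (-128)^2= 147766 / 9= 16418.44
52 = 52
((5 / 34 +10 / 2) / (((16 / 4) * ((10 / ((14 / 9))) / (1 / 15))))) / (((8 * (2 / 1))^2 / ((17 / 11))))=49 / 608256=0.00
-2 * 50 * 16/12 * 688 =-275200/3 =-91733.33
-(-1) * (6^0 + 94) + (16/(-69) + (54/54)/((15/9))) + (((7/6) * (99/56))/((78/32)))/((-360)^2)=3695552893/38750400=95.37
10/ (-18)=-5/ 9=-0.56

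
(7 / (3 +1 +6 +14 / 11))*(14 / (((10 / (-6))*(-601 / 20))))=3234 / 18631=0.17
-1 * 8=-8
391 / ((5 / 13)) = 5083 / 5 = 1016.60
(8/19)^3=512/6859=0.07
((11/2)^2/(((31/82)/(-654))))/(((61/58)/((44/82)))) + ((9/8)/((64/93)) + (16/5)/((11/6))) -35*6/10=-1422666037863/53250560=-26716.45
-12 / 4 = -3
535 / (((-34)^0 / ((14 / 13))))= 7490 / 13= 576.15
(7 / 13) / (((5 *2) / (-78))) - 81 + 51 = -171 / 5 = -34.20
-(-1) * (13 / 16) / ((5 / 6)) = 39 / 40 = 0.98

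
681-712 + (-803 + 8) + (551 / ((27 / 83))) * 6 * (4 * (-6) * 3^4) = -19757482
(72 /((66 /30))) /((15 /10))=240 /11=21.82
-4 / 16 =-1 / 4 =-0.25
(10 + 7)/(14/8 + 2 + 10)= 68/55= 1.24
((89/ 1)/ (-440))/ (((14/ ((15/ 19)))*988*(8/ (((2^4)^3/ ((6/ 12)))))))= -0.01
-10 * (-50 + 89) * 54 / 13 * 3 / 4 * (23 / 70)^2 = -128547 / 980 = -131.17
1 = 1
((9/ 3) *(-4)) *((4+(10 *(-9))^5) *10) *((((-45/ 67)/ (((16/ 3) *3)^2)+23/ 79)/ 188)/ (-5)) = -1731350632002177/ 7960672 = -217488000.01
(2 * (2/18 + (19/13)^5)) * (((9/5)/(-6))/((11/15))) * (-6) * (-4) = -543748416/4084223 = -133.13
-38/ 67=-0.57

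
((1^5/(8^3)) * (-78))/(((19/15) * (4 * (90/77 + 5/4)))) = -9009/724736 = -0.01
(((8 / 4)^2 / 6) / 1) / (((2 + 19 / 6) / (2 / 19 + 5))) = 0.66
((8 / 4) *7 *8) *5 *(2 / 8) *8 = 1120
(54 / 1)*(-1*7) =-378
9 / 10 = 0.90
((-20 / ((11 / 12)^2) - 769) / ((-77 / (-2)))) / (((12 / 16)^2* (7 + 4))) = -3069728 / 922383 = -3.33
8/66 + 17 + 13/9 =1838/99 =18.57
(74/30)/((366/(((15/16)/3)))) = 37/17568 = 0.00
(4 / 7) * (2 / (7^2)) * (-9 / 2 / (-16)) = 9 / 1372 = 0.01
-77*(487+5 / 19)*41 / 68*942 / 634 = -6883077663 / 204782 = -33611.73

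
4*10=40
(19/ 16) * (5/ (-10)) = -0.59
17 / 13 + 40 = 41.31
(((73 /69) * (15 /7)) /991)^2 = 133225 /25456521601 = 0.00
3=3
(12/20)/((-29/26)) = -78/145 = -0.54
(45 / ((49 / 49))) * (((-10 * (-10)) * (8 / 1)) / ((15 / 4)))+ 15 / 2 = 19215 / 2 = 9607.50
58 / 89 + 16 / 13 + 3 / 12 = 9869 / 4628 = 2.13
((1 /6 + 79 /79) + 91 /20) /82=343 /4920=0.07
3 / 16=0.19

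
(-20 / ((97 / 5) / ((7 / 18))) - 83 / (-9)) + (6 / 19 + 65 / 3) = 170314 / 5529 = 30.80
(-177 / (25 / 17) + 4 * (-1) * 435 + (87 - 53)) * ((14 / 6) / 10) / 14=-45659 / 1500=-30.44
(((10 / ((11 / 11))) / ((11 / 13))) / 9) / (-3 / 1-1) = -65 / 198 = -0.33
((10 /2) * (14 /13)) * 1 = 70 /13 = 5.38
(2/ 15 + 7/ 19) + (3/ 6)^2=857/ 1140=0.75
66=66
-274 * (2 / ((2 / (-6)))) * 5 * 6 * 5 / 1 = 246600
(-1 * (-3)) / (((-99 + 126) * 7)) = 1 / 63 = 0.02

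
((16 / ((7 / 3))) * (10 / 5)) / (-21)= -32 / 49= -0.65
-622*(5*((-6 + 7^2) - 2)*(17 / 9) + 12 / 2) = -2201258 / 9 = -244584.22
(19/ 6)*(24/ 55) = 76/ 55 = 1.38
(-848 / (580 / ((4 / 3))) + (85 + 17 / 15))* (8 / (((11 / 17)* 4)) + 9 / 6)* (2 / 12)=184931 / 2871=64.41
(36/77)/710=18/27335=0.00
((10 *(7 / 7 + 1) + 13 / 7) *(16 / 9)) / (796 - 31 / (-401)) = 109072 / 2234589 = 0.05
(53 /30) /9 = 53 /270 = 0.20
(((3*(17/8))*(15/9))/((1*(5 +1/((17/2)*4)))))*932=336685/171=1968.92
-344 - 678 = -1022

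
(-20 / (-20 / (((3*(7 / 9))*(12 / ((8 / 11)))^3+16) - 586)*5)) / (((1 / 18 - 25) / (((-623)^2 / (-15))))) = 92327738391 / 44900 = 2056297.07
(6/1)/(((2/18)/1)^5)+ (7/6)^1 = 2125771/6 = 354295.17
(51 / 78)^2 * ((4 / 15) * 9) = 867 / 845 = 1.03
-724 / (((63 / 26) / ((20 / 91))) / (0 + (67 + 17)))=-115840 / 21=-5516.19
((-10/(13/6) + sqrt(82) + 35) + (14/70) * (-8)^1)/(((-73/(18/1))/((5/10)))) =-16839/4745 - 9 * sqrt(82)/73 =-4.67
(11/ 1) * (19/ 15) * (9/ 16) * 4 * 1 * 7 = 219.45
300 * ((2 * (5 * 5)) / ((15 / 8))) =8000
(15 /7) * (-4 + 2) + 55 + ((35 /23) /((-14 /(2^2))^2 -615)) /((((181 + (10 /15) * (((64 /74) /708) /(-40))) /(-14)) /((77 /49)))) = 350026401185995 /6901887275143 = 50.71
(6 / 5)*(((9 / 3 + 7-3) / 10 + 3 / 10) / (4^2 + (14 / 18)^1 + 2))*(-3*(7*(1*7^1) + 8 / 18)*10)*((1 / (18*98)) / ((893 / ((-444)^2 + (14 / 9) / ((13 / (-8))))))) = -10263836000 / 865207161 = -11.86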